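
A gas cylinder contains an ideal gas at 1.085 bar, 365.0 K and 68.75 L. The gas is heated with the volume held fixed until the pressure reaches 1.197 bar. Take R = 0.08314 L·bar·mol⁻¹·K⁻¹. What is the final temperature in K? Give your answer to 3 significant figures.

Isochoric, so P/T is constant: V₂ = V₁; T₂ = T₁·(P₂/P₁) = 402.7 K.

T₂ ≈ 403 K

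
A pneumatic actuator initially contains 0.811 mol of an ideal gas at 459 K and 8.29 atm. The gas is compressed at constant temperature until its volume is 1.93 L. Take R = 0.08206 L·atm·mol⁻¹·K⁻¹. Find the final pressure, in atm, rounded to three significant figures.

P₂ ≈ 15.8 atm

From PV = nRT: V₁ = nRT₁/P₁ = 3.685 L.
T constant ⇒ Boyle's law P V = const: T₂ = T₁; P₂ = P₁·(V₁/V₂) = 15.83 atm.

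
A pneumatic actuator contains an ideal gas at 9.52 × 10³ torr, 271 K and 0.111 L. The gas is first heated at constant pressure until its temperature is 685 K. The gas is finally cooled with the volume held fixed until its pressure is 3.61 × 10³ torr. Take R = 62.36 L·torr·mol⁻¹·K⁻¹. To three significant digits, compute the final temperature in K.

P constant ⇒ V ∝ T: P₂ = P₁; V₂ = V₁·(T₂/T₁) = 0.2806 L.
V constant ⇒ P ∝ T: V₃ = V₂; T₃ = T₂·(P₃/P₂) = 259.8 K.

T₃ ≈ 260 K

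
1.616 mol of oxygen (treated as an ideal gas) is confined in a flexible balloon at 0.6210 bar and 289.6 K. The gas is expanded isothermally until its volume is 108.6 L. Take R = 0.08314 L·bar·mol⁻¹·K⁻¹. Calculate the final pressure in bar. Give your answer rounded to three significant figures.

From PV = nRT: V₁ = nRT₁/P₁ = 62.66 L.
T constant ⇒ Boyle's law P V = const: T₂ = T₁; P₂ = P₁·(V₁/V₂) = 0.3583 bar.

P₂ ≈ 0.358 bar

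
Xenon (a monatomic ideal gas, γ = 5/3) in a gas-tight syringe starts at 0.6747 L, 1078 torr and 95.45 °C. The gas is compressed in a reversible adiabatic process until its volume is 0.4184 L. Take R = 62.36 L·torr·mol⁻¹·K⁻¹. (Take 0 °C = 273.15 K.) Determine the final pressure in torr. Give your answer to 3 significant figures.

P₂ ≈ 2.39e+03 torr

Convert: T₁ = 368.6 K.
Adiabatic (γ = 5/3), T V^(γ−1) and P V^γ constant: T₂ = T₁·(V₁/V₂)^(γ−1) = 506.9 K; P₂ = P₁·(V₁/V₂)^γ = 2390 torr.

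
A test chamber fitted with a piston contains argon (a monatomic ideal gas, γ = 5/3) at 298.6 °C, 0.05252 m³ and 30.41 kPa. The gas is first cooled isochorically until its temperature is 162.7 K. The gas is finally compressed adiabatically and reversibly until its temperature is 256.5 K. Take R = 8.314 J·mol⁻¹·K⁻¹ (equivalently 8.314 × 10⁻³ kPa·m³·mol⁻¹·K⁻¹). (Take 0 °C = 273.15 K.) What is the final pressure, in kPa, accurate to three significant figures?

Convert: T₁ = 571.8 K.
Isochoric, so P/T is constant: V₂ = V₁; P₂ = P₁·(T₂/T₁) = 8.654 kPa.
Adiabatic (γ = 5/3), T V^(γ−1) and P V^γ constant: P₃ = P₂·(T₃/T₂)^(γ/(γ−1)) = 27.01 kPa; V₃ = V₂·(T₂/T₃)^(1/(γ−1)) = 0.02653 m³.

P₃ ≈ 27.0 kPa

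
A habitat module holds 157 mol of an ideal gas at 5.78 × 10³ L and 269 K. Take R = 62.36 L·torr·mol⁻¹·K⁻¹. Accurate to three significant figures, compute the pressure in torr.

PV = nRT ⇒ P = nRT/V = (157 × 62.36 × 269) / 5.78e+03

P ≈ 456 torr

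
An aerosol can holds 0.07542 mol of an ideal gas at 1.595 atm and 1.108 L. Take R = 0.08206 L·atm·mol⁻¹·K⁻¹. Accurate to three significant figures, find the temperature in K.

T ≈ 286 K

PV = nRT ⇒ T = PV/(nR) = (1.595 × 1.108) / (0.07542 × 0.08206)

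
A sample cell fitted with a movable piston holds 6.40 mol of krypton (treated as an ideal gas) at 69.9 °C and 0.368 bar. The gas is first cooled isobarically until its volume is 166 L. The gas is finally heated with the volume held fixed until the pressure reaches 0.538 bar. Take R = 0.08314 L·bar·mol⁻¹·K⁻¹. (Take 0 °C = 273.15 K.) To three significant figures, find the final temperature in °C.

Convert: T₁ = 343.0 K.
From PV = nRT: V₁ = nRT₁/P₁ = 496.0 L.
Isobaric, so V/T is constant: P₂ = P₁; T₂ = T₁·(V₂/V₁) = 114.8 K.
V constant ⇒ P ∝ T: V₃ = V₂; T₃ = T₂·(P₃/P₂) = 167.8 K.

T₃ ≈ -105 °C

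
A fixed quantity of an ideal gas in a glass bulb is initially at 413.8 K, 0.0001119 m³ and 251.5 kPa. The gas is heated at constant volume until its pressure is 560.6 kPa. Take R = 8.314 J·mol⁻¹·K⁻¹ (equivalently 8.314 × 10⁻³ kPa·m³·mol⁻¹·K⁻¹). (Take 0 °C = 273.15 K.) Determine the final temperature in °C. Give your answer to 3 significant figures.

V constant ⇒ P ∝ T: V₂ = V₁; T₂ = T₁·(P₂/P₁) = 922.4 K.

T₂ ≈ 649 °C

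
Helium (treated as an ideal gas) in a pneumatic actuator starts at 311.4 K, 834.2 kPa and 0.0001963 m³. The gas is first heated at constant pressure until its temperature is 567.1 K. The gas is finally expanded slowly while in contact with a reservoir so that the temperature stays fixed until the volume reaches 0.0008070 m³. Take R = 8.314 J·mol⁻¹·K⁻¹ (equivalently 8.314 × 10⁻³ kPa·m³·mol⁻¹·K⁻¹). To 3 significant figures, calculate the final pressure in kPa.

P₃ ≈ 370 kPa

Isobaric, so V/T is constant: P₂ = P₁; V₂ = V₁·(T₂/T₁) = 0.0003575 m³.
T constant ⇒ Boyle's law P V = const: T₃ = T₂; P₃ = P₂·(V₂/V₃) = 369.5 kPa.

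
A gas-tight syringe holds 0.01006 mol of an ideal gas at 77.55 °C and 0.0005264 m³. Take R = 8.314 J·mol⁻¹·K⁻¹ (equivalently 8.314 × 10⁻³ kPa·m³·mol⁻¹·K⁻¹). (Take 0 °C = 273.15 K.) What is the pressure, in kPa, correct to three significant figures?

Convert: T = 350.70 K.
PV = nRT ⇒ P = nRT/V = (0.01006 × 8.314 × 10⁻³ × 350.70) / 0.0005264

P ≈ 55.7 kPa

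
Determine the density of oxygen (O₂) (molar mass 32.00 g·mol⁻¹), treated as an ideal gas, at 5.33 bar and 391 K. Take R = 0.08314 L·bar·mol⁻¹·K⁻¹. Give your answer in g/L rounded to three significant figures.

ρ = PM/(RT) = (5.33 × 32.00) / (0.08314 × 391.0)

ρ ≈ 5.25 g/L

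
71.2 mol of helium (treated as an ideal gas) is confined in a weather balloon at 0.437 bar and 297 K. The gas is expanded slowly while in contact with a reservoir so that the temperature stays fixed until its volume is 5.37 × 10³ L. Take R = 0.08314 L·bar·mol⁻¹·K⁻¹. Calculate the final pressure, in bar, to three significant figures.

From PV = nRT: V₁ = nRT₁/P₁ = 4023 L.
Isothermal, so P V is constant: T₂ = T₁; P₂ = P₁·(V₁/V₂) = 0.3274 bar.

P₂ ≈ 0.327 bar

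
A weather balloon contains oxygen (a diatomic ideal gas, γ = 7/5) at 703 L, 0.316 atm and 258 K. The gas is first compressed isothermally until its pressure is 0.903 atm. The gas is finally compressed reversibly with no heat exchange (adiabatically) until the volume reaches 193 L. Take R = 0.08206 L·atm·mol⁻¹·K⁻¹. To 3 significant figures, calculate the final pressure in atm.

P₃ ≈ 1.27 atm

T constant ⇒ Boyle's law P V = const: T₂ = T₁; V₂ = V₁·(P₁/P₂) = 246.0 L.
Reversible adiabatic, γ = 7/5: T₃ = T₂·(V₂/V₃)^(γ−1) = 284.3 K; P₃ = P₂·(V₂/V₃)^γ = 1.268 atm.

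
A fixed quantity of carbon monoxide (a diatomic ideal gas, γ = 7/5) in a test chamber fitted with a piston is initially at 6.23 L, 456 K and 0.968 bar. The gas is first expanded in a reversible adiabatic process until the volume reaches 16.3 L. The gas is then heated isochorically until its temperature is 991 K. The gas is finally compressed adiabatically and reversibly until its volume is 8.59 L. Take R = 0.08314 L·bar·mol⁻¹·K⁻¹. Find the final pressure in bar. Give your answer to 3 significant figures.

P₄ ≈ 1.97 bar

Adiabatic (γ = 7/5), T V^(γ−1) and P V^γ constant: T₂ = T₁·(V₁/V₂)^(γ−1) = 310.4 K; P₂ = P₁·(V₁/V₂)^γ = 0.2518 bar.
V constant ⇒ P ∝ T: V₃ = V₂; P₃ = P₂·(T₃/T₂) = 0.8041 bar.
Adiabatic (γ = 7/5), T V^(γ−1) and P V^γ constant: T₄ = T₃·(V₃/V₄)^(γ−1) = 1280 K; P₄ = P₃·(V₃/V₄)^γ = 1.971 bar.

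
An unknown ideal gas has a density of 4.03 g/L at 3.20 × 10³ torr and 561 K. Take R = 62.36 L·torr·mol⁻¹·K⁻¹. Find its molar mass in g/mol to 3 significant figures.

ρ = PM/(RT) ⇒ M = ρRT/P = (4.03 × 62.36 × 561.0) / 3.20e+03

M ≈ 44.1 g/mol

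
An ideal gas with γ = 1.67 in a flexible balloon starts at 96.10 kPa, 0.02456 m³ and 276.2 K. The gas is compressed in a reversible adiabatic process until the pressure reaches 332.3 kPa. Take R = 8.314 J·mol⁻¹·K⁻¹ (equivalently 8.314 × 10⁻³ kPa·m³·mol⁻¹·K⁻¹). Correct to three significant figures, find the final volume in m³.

Adiabatic (γ = 1.67), T V^(γ−1) and P V^γ constant: T₂ = T₁·(P₂/P₁)^((γ−1)/γ) = 454.4 K; V₂ = V₁·(P₁/P₂)^(1/γ) = 0.01168 m³.

V₂ ≈ 0.0117 m³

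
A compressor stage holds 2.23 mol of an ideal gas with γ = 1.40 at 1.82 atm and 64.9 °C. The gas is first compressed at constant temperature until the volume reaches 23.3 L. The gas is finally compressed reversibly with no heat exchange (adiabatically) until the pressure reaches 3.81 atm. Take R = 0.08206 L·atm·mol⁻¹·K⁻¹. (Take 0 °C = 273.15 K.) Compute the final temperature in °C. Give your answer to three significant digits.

T₃ ≈ 102 °C

Convert: T₁ = 338.0 K.
From PV = nRT: V₁ = nRT₁/P₁ = 33.99 L.
T constant ⇒ Boyle's law P V = const: T₂ = T₁; P₂ = P₁·(V₁/V₂) = 2.655 atm.
Adiabatic (γ = 1.40), T V^(γ−1) and P V^γ constant: T₃ = T₂·(P₃/P₂)^((γ−1)/γ) = 374.8 K; V₃ = V₂·(P₂/P₃)^(1/γ) = 18.00 L.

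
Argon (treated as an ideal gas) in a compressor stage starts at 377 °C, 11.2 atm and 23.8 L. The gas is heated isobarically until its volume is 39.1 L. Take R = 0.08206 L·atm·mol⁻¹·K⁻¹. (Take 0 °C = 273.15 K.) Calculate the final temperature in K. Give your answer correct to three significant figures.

Convert: T₁ = 650.1 K.
P constant ⇒ V ∝ T: P₂ = P₁; T₂ = T₁·(V₂/V₁) = 1068 K.

T₂ ≈ 1.07e+03 K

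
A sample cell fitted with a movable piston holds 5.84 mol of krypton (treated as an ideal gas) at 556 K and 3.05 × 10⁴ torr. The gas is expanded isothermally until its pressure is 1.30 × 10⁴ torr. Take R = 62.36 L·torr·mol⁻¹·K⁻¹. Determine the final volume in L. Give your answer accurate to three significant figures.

V₂ ≈ 15.6 L

From PV = nRT: V₁ = nRT₁/P₁ = 6.639 L.
T constant ⇒ Boyle's law P V = const: T₂ = T₁; V₂ = V₁·(P₁/P₂) = 15.58 L.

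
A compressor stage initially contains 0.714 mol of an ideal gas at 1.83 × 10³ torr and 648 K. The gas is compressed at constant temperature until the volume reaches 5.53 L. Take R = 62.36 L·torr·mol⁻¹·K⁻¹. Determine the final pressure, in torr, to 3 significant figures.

P₂ ≈ 5.22e+03 torr

From PV = nRT: V₁ = nRT₁/P₁ = 15.77 L.
Isothermal, so P V is constant: T₂ = T₁; P₂ = P₁·(V₁/V₂) = 5217 torr.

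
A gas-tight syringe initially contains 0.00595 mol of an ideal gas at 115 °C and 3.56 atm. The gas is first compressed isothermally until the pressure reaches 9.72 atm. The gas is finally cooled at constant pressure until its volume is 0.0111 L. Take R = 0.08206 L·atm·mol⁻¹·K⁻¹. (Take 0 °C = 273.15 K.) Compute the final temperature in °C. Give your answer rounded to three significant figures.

Convert: T₁ = 388.1 K.
From PV = nRT: V₁ = nRT₁/P₁ = 0.05324 L.
Isothermal, so P V is constant: T₂ = T₁; V₂ = V₁·(P₁/P₂) = 0.01950 L.
P constant ⇒ V ∝ T: P₃ = P₂; T₃ = T₂·(V₃/V₂) = 221.0 K.

T₃ ≈ -52.2 °C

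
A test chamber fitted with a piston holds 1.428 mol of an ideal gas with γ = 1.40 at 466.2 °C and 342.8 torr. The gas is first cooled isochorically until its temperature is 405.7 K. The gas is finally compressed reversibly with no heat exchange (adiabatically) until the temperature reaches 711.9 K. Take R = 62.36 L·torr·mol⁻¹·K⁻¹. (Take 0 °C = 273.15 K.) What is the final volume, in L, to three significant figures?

V₃ ≈ 47.1 L

Convert: T₁ = 739.3 K.
From PV = nRT: V₁ = nRT₁/P₁ = 192.1 L.
Isochoric, so P/T is constant: V₂ = V₁; P₂ = P₁·(T₂/T₁) = 188.1 torr.
Adiabatic (γ = 1.40), T V^(γ−1) and P V^γ constant: P₃ = P₂·(T₃/T₂)^(γ/(γ−1)) = 1346 torr; V₃ = V₂·(T₂/T₃)^(1/(γ−1)) = 47.09 L.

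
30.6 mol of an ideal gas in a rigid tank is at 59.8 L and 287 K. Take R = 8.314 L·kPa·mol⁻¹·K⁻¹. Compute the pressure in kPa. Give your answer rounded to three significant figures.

P ≈ 1.22e+03 kPa

PV = nRT ⇒ P = nRT/V = (30.6 × 8.314 × 287) / 59.8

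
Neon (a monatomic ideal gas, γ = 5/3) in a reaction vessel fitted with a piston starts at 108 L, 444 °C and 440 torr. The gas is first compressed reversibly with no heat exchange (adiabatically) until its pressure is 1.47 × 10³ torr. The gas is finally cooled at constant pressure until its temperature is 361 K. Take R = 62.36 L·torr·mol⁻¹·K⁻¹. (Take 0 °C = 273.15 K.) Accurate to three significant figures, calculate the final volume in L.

V₃ ≈ 16.3 L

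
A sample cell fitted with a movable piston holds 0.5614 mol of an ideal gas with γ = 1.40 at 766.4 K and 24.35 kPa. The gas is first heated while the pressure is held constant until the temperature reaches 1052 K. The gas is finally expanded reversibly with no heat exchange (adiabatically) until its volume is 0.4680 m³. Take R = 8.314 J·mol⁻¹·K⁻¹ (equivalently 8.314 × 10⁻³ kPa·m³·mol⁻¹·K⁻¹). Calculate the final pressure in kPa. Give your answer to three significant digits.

From PV = nRT: V₁ = nRT₁/P₁ = 0.1469 m³.
P constant ⇒ V ∝ T: P₂ = P₁; V₂ = V₁·(T₂/T₁) = 0.2017 m³.
Reversible adiabatic, γ = 1.40: T₃ = T₂·(V₂/V₃)^(γ−1) = 751.2 K; P₃ = P₂·(V₂/V₃)^γ = 7.492 kPa.

P₃ ≈ 7.49 kPa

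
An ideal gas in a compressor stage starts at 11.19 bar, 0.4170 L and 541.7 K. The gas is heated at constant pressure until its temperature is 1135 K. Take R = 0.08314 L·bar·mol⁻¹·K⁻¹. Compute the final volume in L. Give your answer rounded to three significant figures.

P constant ⇒ V ∝ T: P₂ = P₁; V₂ = V₁·(T₂/T₁) = 0.8737 L.

V₂ ≈ 0.874 L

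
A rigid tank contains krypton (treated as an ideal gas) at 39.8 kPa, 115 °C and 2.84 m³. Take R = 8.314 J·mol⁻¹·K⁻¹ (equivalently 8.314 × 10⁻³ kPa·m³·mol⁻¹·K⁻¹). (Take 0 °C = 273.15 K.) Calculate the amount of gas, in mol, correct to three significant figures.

n ≈ 35.0 mol

Convert: T = 388.15 K.
PV = nRT ⇒ n = PV/(RT) = (39.8 × 2.84) / (8.314 × 10⁻³ × 388.15)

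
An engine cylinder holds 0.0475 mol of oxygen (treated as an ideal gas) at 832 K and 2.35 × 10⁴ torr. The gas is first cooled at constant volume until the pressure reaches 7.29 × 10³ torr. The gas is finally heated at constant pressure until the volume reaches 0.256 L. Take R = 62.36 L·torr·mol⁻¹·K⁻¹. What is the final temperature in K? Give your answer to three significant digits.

From PV = nRT: V₁ = nRT₁/P₁ = 0.1049 L.
V constant ⇒ P ∝ T: V₂ = V₁; T₂ = T₁·(P₂/P₁) = 258.1 K.
P constant ⇒ V ∝ T: P₃ = P₂; T₃ = T₂·(V₃/V₂) = 630.0 K.

T₃ ≈ 630 K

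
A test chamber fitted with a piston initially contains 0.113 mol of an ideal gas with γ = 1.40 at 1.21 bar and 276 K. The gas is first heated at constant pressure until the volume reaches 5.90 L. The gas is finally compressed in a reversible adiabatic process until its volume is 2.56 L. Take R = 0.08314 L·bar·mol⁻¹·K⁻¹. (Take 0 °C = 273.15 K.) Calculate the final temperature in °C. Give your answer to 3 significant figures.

T₃ ≈ 788 °C

From PV = nRT: V₁ = nRT₁/P₁ = 2.143 L.
P constant ⇒ V ∝ T: P₂ = P₁; T₂ = T₁·(V₂/V₁) = 759.9 K.
Reversible adiabatic, γ = 1.40: T₃ = T₂·(V₂/V₃)^(γ−1) = 1061 K; P₃ = P₂·(V₂/V₃)^γ = 3.894 bar.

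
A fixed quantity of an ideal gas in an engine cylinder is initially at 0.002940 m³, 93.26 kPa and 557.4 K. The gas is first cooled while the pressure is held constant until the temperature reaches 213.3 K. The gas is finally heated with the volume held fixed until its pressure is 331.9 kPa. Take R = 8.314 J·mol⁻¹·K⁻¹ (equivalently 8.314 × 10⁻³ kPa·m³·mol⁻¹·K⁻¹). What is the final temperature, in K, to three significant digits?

Isobaric, so V/T is constant: P₂ = P₁; V₂ = V₁·(T₂/T₁) = 0.001125 m³.
V constant ⇒ P ∝ T: V₃ = V₂; T₃ = T₂·(P₃/P₂) = 759.1 K.

T₃ ≈ 759 K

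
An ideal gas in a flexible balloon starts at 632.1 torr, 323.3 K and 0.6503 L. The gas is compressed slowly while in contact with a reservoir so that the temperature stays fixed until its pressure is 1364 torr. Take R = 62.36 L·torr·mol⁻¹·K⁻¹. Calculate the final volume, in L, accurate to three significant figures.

V₂ ≈ 0.301 L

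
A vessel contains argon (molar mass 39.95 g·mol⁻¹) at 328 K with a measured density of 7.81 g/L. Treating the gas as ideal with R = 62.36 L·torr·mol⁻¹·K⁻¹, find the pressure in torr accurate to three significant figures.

ρ = PM/(RT) ⇒ P = ρRT/M = (7.81 × 62.36 × 328.0) / 39.95

P ≈ 4.00e+03 torr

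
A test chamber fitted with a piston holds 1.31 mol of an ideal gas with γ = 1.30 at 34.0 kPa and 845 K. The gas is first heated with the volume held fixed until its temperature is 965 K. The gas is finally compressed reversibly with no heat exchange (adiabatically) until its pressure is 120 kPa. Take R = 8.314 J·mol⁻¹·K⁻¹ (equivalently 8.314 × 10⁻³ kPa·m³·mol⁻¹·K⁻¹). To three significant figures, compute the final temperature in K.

T₃ ≈ 1.25e+03 K

From PV = nRT: V₁ = nRT₁/P₁ = 0.2707 m³.
Isochoric, so P/T is constant: V₂ = V₁; P₂ = P₁·(T₂/T₁) = 38.83 kPa.
Reversible adiabatic, γ = 1.30: T₃ = T₂·(P₃/P₂)^((γ−1)/γ) = 1252 K; V₃ = V₂·(P₂/P₃)^(1/γ) = 0.1136 m³.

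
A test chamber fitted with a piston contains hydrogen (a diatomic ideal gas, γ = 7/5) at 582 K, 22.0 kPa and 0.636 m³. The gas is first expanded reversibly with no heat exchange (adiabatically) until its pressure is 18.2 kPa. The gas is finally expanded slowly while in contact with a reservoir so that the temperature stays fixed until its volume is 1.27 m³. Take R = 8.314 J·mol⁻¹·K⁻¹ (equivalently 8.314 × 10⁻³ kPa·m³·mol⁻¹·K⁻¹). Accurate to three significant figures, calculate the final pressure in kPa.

P₃ ≈ 10.4 kPa

Adiabatic (γ = 7/5), T V^(γ−1) and P V^γ constant: T₂ = T₁·(P₂/P₁)^((γ−1)/γ) = 551.3 K; V₂ = V₁·(P₁/P₂)^(1/γ) = 0.7282 m³.
Isothermal, so P V is constant: T₃ = T₂; P₃ = P₂·(V₂/V₃) = 10.44 kPa.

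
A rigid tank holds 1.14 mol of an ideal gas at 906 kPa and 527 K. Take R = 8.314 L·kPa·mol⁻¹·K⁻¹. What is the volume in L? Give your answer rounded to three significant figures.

PV = nRT ⇒ V = nRT/P = (1.14 × 8.314 × 527) / 906

V ≈ 5.51 L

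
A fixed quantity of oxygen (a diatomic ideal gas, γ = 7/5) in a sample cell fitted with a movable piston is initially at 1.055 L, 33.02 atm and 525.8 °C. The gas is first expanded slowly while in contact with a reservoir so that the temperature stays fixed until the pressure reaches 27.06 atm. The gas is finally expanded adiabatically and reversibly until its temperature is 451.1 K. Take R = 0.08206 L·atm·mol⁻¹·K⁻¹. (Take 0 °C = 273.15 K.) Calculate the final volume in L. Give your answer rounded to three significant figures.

Convert: T₁ = 798.9 K.
Isothermal, so P V is constant: T₂ = T₁; V₂ = V₁·(P₁/P₂) = 1.287 L.
Adiabatic (γ = 7/5), T V^(γ−1) and P V^γ constant: P₃ = P₂·(T₃/T₂)^(γ/(γ−1)) = 3.660 atm; V₃ = V₂·(T₂/T₃)^(1/(γ−1)) = 5.374 L.

V₃ ≈ 5.37 L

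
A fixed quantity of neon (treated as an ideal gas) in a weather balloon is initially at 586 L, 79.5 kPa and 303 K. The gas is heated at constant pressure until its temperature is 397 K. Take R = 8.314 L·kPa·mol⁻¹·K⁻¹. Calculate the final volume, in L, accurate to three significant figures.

P constant ⇒ V ∝ T: P₂ = P₁; V₂ = V₁·(T₂/T₁) = 767.8 L.

V₂ ≈ 768 L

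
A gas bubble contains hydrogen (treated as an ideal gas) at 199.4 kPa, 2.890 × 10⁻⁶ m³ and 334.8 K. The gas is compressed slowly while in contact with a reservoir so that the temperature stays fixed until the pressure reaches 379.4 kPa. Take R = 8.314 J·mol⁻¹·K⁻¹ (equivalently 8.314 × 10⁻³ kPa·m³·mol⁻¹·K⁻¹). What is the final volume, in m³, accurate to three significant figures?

V₂ ≈ 1.52e-06 m³

T constant ⇒ Boyle's law P V = const: T₂ = T₁; V₂ = V₁·(P₁/P₂) = 1.519e-06 m³.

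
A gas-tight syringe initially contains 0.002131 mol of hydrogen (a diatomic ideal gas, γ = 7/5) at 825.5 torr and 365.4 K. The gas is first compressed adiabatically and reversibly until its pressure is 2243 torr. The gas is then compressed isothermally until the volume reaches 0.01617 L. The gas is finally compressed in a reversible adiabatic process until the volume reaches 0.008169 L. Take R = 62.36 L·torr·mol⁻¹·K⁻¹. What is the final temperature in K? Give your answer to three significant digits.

T₄ ≈ 639 K

From PV = nRT: V₁ = nRT₁/P₁ = 0.05882 L.
Adiabatic (γ = 7/5), T V^(γ−1) and P V^γ constant: T₂ = T₁·(P₂/P₁)^((γ−1)/γ) = 486.2 K; V₂ = V₁·(P₁/P₂)^(1/γ) = 0.02880 L.
Isothermal, so P V is constant: T₃ = T₂; P₃ = P₂·(V₂/V₃) = 3996 torr.
Reversible adiabatic, γ = 7/5: T₄ = T₃·(V₃/V₄)^(γ−1) = 638.9 K; P₄ = P₃·(V₃/V₄)^γ = 1.039e+04 torr.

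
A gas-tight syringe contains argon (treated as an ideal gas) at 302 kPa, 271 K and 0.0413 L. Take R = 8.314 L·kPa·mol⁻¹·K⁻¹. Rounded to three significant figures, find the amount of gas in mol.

n ≈ 0.00554 mol

PV = nRT ⇒ n = PV/(RT) = (302 × 0.0413) / (8.314 × 271)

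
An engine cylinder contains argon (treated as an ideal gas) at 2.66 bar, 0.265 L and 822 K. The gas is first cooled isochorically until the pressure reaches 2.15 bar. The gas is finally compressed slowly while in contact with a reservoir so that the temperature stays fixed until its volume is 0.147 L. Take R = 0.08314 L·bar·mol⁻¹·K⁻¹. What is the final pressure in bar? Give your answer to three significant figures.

P₃ ≈ 3.88 bar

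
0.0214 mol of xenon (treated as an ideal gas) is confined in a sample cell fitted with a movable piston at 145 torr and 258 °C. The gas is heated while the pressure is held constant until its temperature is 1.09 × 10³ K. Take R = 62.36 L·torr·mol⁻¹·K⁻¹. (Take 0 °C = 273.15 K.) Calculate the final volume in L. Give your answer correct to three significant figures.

V₂ ≈ 10.0 L

Convert: T₁ = 531.1 K.
From PV = nRT: V₁ = nRT₁/P₁ = 4.888 L.
P constant ⇒ V ∝ T: P₂ = P₁; V₂ = V₁·(T₂/T₁) = 10.03 L.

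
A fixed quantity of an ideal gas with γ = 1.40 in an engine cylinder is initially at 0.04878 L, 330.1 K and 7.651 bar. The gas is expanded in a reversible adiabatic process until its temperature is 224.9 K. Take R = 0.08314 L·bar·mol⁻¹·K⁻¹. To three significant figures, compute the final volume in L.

V₂ ≈ 0.127 L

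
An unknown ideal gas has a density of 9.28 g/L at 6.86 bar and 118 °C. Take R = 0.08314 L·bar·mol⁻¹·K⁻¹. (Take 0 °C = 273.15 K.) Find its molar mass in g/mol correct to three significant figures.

M ≈ 44.0 g/mol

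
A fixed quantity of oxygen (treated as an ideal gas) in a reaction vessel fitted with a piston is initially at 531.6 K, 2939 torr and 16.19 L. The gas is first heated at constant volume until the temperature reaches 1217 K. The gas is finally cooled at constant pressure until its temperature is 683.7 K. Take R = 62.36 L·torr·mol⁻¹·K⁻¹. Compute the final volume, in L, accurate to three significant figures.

Isochoric, so P/T is constant: V₂ = V₁; P₂ = P₁·(T₂/T₁) = 6728 torr.
P constant ⇒ V ∝ T: P₃ = P₂; V₃ = V₂·(T₃/T₂) = 9.095 L.

V₃ ≈ 9.10 L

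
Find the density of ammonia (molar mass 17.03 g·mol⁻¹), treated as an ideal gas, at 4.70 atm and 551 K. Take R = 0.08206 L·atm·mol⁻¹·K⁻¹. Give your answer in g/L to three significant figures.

ρ = PM/(RT) = (4.70 × 17.03) / (0.08206 × 551.0)

ρ ≈ 1.77 g/L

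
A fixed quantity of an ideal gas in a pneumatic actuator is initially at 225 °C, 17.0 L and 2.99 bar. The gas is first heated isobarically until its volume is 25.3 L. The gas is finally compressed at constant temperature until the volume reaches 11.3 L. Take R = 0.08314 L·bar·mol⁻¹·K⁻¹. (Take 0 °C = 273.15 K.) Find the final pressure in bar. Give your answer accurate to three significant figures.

Convert: T₁ = 498.1 K.
P constant ⇒ V ∝ T: P₂ = P₁; T₂ = T₁·(V₂/V₁) = 741.4 K.
Isothermal, so P V is constant: T₃ = T₂; P₃ = P₂·(V₂/V₃) = 6.694 bar.

P₃ ≈ 6.69 bar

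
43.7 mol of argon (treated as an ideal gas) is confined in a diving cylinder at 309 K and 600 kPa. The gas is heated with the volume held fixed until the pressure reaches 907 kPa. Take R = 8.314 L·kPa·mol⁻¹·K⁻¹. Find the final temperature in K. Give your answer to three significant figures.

T₂ ≈ 467 K

From PV = nRT: V₁ = nRT₁/P₁ = 187.1 L.
Isochoric, so P/T is constant: V₂ = V₁; T₂ = T₁·(P₂/P₁) = 467.1 K.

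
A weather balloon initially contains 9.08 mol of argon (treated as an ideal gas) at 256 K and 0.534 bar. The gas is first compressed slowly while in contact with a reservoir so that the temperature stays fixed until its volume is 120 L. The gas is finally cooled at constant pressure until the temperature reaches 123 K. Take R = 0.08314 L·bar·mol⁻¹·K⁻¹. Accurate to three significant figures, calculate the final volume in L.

V₃ ≈ 57.7 L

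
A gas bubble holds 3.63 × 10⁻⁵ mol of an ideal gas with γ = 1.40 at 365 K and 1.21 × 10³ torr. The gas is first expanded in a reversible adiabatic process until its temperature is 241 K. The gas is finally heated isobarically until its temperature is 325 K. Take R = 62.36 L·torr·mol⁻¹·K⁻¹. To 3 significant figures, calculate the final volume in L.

V₃ ≈ 0.00260 L

From PV = nRT: V₁ = nRT₁/P₁ = 0.0006828 L.
Adiabatic (γ = 1.40), T V^(γ−1) and P V^γ constant: P₂ = P₁·(T₂/T₁)^(γ/(γ−1)) = 283.0 torr; V₂ = V₁·(T₁/T₂)^(1/(γ−1)) = 0.001928 L.
Isobaric, so V/T is constant: P₃ = P₂; V₃ = V₂·(T₃/T₂) = 0.002599 L.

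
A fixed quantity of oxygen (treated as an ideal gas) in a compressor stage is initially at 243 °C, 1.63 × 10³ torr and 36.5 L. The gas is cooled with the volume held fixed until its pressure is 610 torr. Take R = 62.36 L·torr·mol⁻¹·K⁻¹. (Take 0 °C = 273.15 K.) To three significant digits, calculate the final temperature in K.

T₂ ≈ 193 K

Convert: T₁ = 516.1 K.
V constant ⇒ P ∝ T: V₂ = V₁; T₂ = T₁·(P₂/P₁) = 193.2 K.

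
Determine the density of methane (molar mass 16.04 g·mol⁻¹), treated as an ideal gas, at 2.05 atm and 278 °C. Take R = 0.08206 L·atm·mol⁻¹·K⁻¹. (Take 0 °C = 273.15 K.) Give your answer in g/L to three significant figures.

ρ ≈ 0.727 g/L

ρ = PM/(RT) = (2.05 × 16.04) / (0.08206 × 551.1)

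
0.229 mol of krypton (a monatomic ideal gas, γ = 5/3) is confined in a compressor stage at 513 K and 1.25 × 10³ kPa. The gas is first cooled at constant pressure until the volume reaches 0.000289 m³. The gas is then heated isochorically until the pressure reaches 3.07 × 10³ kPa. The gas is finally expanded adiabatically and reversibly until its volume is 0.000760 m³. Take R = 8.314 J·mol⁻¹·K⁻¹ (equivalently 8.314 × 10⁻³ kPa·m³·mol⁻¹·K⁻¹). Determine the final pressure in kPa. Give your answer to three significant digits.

P₄ ≈ 613 kPa

From PV = nRT: V₁ = nRT₁/P₁ = 0.0007814 m³.
P constant ⇒ V ∝ T: P₂ = P₁; T₂ = T₁·(V₂/V₁) = 189.7 K.
Isochoric, so P/T is constant: V₃ = V₂; T₃ = T₂·(P₃/P₂) = 466.0 K.
Adiabatic (γ = 5/3), T V^(γ−1) and P V^γ constant: T₄ = T₃·(V₃/V₄)^(γ−1) = 244.6 K; P₄ = P₃·(V₃/V₄)^γ = 612.7 kPa.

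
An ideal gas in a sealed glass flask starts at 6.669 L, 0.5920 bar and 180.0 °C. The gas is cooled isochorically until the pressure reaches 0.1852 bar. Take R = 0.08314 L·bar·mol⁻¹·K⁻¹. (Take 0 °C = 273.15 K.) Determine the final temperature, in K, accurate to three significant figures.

T₂ ≈ 142 K

Convert: T₁ = 453.1 K.
Isochoric, so P/T is constant: V₂ = V₁; T₂ = T₁·(P₂/P₁) = 141.8 K.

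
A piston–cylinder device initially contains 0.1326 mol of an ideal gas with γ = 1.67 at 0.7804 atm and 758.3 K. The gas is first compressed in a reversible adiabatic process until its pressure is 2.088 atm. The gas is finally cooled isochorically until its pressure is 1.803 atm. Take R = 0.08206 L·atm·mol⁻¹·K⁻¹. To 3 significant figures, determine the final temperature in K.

From PV = nRT: V₁ = nRT₁/P₁ = 10.57 L.
Adiabatic (γ = 1.67), T V^(γ−1) and P V^γ constant: T₂ = T₁·(P₂/P₁)^((γ−1)/γ) = 1125 K; V₂ = V₁·(P₁/P₂)^(1/γ) = 5.865 L.
V constant ⇒ P ∝ T: V₃ = V₂; T₃ = T₂·(P₃/P₂) = 971.8 K.

T₃ ≈ 972 K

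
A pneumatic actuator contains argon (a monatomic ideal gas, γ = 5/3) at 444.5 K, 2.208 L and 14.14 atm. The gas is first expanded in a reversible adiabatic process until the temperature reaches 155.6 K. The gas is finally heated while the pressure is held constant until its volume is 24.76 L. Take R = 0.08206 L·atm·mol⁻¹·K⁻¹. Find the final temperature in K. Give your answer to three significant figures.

T₃ ≈ 361 K

Reversible adiabatic, γ = 5/3: P₂ = P₁·(T₂/T₁)^(γ/(γ−1)) = 1.025 atm; V₂ = V₁·(T₁/T₂)^(1/(γ−1)) = 10.66 L.
P constant ⇒ V ∝ T: P₃ = P₂; T₃ = T₂·(V₃/V₂) = 361.4 K.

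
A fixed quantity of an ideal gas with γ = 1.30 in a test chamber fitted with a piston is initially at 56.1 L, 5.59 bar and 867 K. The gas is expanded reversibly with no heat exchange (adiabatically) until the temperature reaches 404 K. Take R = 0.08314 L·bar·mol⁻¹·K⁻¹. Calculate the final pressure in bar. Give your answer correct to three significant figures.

Reversible adiabatic, γ = 1.30: P₂ = P₁·(T₂/T₁)^(γ/(γ−1)) = 0.2043 bar; V₂ = V₁·(T₁/T₂)^(1/(γ−1)) = 715.2 L.

P₂ ≈ 0.204 bar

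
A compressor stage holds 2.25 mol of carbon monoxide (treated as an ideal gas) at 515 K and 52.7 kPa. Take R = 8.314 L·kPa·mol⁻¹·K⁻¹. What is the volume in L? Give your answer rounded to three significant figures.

V ≈ 183 L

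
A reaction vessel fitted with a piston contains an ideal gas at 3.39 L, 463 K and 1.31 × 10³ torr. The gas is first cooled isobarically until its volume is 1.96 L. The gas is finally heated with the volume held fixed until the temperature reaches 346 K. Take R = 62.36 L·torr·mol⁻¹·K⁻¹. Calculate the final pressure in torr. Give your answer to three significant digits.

P₃ ≈ 1.69e+03 torr

P constant ⇒ V ∝ T: P₂ = P₁; T₂ = T₁·(V₂/V₁) = 267.7 K.
Isochoric, so P/T is constant: V₃ = V₂; P₃ = P₂·(T₃/T₂) = 1693 torr.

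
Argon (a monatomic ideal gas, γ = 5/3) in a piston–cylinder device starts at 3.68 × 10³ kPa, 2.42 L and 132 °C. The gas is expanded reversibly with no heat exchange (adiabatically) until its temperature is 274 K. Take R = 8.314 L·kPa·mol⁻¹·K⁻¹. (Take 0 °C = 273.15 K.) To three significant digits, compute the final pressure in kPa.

Convert: T₁ = 405.1 K.
Reversible adiabatic, γ = 5/3: P₂ = P₁·(T₂/T₁)^(γ/(γ−1)) = 1384 kPa; V₂ = V₁·(T₁/T₂)^(1/(γ−1)) = 4.351 L.

P₂ ≈ 1.38e+03 kPa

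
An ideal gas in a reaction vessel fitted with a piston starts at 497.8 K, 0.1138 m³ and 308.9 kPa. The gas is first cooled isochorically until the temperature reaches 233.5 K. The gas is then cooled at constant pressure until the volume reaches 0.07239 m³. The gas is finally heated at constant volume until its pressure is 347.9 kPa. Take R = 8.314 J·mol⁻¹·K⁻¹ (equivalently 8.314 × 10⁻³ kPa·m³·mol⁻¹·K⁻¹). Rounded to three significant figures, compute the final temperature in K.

Isochoric, so P/T is constant: V₂ = V₁; P₂ = P₁·(T₂/T₁) = 144.9 kPa.
Isobaric, so V/T is constant: P₃ = P₂; T₃ = T₂·(V₃/V₂) = 148.5 K.
Isochoric, so P/T is constant: V₄ = V₃; T₄ = T₃·(P₄/P₃) = 356.6 K.

T₄ ≈ 357 K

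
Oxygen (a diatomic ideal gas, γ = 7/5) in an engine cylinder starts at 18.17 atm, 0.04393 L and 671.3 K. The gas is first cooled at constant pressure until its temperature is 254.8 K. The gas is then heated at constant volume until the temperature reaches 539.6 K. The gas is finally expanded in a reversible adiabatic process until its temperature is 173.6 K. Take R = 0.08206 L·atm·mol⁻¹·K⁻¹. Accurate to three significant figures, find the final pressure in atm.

P₄ ≈ 0.727 atm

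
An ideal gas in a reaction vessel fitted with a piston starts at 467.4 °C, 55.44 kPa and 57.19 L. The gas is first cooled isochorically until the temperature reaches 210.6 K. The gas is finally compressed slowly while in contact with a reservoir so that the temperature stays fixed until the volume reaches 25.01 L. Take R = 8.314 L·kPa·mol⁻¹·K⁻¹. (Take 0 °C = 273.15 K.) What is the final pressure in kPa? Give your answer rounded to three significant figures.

P₃ ≈ 36.1 kPa

Convert: T₁ = 740.5 K.
Isochoric, so P/T is constant: V₂ = V₁; P₂ = P₁·(T₂/T₁) = 15.77 kPa.
T constant ⇒ Boyle's law P V = const: T₃ = T₂; P₃ = P₂·(V₂/V₃) = 36.05 kPa.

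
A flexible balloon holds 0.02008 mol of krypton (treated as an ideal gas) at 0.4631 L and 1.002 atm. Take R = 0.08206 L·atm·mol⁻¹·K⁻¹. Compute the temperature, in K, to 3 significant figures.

PV = nRT ⇒ T = PV/(nR) = (1.002 × 0.4631) / (0.02008 × 0.08206)

T ≈ 282 K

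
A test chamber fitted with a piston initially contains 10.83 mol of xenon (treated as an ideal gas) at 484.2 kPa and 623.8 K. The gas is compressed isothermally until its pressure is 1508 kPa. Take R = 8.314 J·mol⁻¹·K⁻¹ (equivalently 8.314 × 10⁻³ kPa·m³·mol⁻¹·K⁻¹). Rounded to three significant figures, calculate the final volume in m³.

V₂ ≈ 0.0372 m³

From PV = nRT: V₁ = nRT₁/P₁ = 0.1160 m³.
T constant ⇒ Boyle's law P V = const: T₂ = T₁; V₂ = V₁·(P₁/P₂) = 0.03725 m³.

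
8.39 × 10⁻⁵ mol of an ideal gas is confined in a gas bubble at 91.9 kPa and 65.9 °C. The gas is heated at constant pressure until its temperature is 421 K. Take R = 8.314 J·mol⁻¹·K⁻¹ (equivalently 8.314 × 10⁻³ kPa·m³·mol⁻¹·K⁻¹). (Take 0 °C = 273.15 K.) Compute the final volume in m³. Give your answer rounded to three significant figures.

Convert: T₁ = 339.0 K.
From PV = nRT: V₁ = nRT₁/P₁ = 2.573e-06 m³.
Isobaric, so V/T is constant: P₂ = P₁; V₂ = V₁·(T₂/T₁) = 3.195e-06 m³.

V₂ ≈ 3.20e-06 m³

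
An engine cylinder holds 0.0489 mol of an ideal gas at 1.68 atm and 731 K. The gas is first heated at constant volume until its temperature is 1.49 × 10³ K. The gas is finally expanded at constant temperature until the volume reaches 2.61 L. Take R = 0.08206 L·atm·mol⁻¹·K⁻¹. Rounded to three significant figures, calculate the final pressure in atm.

P₃ ≈ 2.29 atm

From PV = nRT: V₁ = nRT₁/P₁ = 1.746 L.
Isochoric, so P/T is constant: V₂ = V₁; P₂ = P₁·(T₂/T₁) = 3.424 atm.
T constant ⇒ Boyle's law P V = const: T₃ = T₂; P₃ = P₂·(V₂/V₃) = 2.291 atm.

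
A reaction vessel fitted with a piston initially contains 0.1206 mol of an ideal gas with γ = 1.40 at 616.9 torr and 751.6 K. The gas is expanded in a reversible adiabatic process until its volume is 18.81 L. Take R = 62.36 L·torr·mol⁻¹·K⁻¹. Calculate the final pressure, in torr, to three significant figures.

From PV = nRT: V₁ = nRT₁/P₁ = 9.163 L.
Reversible adiabatic, γ = 1.40: T₂ = T₁·(V₁/V₂)^(γ−1) = 563.7 K; P₂ = P₁·(V₁/V₂)^γ = 225.4 torr.

P₂ ≈ 225 torr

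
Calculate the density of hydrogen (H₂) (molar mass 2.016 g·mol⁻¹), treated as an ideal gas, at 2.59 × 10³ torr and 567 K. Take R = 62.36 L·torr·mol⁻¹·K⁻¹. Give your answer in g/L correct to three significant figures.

ρ ≈ 0.148 g/L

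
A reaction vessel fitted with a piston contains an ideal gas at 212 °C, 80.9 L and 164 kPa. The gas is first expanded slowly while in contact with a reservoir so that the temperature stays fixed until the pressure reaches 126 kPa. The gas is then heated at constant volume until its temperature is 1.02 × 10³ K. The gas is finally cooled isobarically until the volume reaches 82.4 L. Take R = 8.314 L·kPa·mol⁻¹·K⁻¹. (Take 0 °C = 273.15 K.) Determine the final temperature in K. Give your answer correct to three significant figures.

Convert: T₁ = 485.1 K.
T constant ⇒ Boyle's law P V = const: T₂ = T₁; V₂ = V₁·(P₁/P₂) = 105.3 L.
Isochoric, so P/T is constant: V₃ = V₂; P₃ = P₂·(T₃/T₂) = 264.9 kPa.
P constant ⇒ V ∝ T: P₄ = P₃; T₄ = T₃·(V₄/V₃) = 798.2 K.

T₄ ≈ 798 K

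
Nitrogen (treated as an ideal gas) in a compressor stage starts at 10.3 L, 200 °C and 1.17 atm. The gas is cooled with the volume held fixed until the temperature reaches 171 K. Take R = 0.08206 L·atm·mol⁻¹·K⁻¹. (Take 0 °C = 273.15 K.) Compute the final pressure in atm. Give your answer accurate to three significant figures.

P₂ ≈ 0.423 atm

Convert: T₁ = 473.1 K.
Isochoric, so P/T is constant: V₂ = V₁; P₂ = P₁·(T₂/T₁) = 0.4228 atm.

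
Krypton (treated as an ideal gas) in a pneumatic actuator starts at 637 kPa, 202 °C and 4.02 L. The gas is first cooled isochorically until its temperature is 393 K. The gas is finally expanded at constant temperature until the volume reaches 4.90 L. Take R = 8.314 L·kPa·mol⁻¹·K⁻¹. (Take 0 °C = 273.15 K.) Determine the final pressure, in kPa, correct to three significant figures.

P₃ ≈ 432 kPa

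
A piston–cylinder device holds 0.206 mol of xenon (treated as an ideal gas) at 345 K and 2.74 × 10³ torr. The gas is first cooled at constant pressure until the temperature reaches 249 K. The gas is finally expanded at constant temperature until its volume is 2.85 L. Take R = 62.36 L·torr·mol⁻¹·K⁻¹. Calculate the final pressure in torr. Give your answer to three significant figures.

From PV = nRT: V₁ = nRT₁/P₁ = 1.617 L.
Isobaric, so V/T is constant: P₂ = P₁; V₂ = V₁·(T₂/T₁) = 1.167 L.
T constant ⇒ Boyle's law P V = const: T₃ = T₂; P₃ = P₂·(V₂/V₃) = 1122 torr.

P₃ ≈ 1.12e+03 torr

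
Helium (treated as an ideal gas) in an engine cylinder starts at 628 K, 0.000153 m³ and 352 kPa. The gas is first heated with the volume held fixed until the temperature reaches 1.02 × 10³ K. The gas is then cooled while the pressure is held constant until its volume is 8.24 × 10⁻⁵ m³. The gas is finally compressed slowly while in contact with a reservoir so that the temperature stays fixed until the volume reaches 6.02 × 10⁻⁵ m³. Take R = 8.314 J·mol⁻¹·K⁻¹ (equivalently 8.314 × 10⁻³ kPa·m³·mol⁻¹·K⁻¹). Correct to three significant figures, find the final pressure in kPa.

P₄ ≈ 783 kPa

V constant ⇒ P ∝ T: V₂ = V₁; P₂ = P₁·(T₂/T₁) = 571.7 kPa.
Isobaric, so V/T is constant: P₃ = P₂; T₃ = T₂·(V₃/V₂) = 549.3 K.
Isothermal, so P V is constant: T₄ = T₃; P₄ = P₃·(V₃/V₄) = 782.6 kPa.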